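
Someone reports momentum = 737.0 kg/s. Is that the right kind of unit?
No

momentum has SI base units: kg * m / s
kg/s does NOT reduce to kg * m / s; a valid unit for momentum would be e.g. kg·m/s.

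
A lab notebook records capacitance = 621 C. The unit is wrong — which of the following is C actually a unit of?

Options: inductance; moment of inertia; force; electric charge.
electric charge

capacitance should have units dimensionally equivalent to A^2 * s^4 / (kg * m^2) (e.g. F).
The given unit 'C' reduces to A * s. Of the listed options, that is the dimensionality of electric charge.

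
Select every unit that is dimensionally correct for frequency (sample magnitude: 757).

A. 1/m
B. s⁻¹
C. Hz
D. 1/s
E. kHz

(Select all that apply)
B, C, D, E

frequency has SI base units: 1 / s

Checking each option against 1 / s:
  A. 1/m: ✗ does not match
  B. s⁻¹: ✓ matches
  C. Hz: ✓ matches
  D. 1/s: ✓ matches
  E. kHz: ✓ matches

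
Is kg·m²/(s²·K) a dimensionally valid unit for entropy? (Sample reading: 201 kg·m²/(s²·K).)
Yes

entropy has SI base units: kg * m^2 / (s^2 * K)
kg·m²/(s²·K) reduces to the same SI base units, so it is a valid unit for entropy.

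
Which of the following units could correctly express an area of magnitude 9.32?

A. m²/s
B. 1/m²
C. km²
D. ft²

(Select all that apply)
C, D

area has SI base units: m^2

Checking each option against m^2:
  A. m²/s: ✗ does not match
  B. 1/m²: ✗ does not match
  C. km²: ✓ matches
  D. ft²: ✓ matches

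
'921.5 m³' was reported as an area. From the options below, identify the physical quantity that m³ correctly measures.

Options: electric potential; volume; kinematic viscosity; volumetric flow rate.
volume

area should have units dimensionally equivalent to m^2 (e.g. m²).
The given unit 'm³' reduces to m^3. Of the listed options, that is the dimensionality of volume.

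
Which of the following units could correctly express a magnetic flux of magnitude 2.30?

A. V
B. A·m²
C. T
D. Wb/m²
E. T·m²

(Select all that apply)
E

magnetic flux has SI base units: kg * m^2 / (A * s^2)

Checking each option against kg * m^2 / (A * s^2):
  A. V: ✗ does not match
  B. A·m²: ✗ does not match
  C. T: ✗ does not match
  D. Wb/m²: ✗ does not match
  E. T·m²: ✓ matches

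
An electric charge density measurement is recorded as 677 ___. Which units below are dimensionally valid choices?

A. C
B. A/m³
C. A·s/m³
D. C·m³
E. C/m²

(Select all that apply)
C

electric charge density has SI base units: A * s / m^3

Checking each option against A * s / m^3:
  A. C: ✗ does not match
  B. A/m³: ✗ does not match
  C. A·s/m³: ✓ matches
  D. C·m³: ✗ does not match
  E. C/m²: ✗ does not match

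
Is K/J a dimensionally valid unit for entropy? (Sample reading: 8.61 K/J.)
No

entropy has SI base units: kg * m^2 / (s^2 * K)
K/J does NOT reduce to kg * m^2 / (s^2 * K); a valid unit for entropy would be e.g. J/K.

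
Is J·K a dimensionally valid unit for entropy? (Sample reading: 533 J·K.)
No

entropy has SI base units: kg * m^2 / (s^2 * K)
J·K does NOT reduce to kg * m^2 / (s^2 * K); a valid unit for entropy would be e.g. J/K.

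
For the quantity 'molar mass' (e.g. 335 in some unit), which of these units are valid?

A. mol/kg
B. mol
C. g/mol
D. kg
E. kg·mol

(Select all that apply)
C

molar mass has SI base units: kg / mol

Checking each option against kg / mol:
  A. mol/kg: ✗ does not match
  B. mol: ✗ does not match
  C. g/mol: ✓ matches
  D. kg: ✗ does not match
  E. kg·mol: ✗ does not match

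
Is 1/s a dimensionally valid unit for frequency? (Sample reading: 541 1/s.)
Yes

frequency has SI base units: 1 / s
1/s reduces to the same SI base units, so it is a valid unit for frequency.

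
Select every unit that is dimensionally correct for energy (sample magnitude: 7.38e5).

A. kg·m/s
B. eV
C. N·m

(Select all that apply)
B, C

energy has SI base units: kg * m^2 / s^2

Checking each option against kg * m^2 / s^2:
  A. kg·m/s: ✗ does not match
  B. eV: ✓ matches
  C. N·m: ✓ matches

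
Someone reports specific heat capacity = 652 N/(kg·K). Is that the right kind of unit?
No

specific heat capacity has SI base units: m^2 / (s^2 * K)
N/(kg·K) does NOT reduce to m^2 / (s^2 * K); a valid unit for specific heat capacity would be e.g. J/(kg·K).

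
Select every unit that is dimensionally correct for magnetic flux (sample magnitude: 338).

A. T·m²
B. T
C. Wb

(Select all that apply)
A, C

magnetic flux has SI base units: kg * m^2 / (A * s^2)

Checking each option against kg * m^2 / (A * s^2):
  A. T·m²: ✓ matches
  B. T: ✗ does not match
  C. Wb: ✓ matches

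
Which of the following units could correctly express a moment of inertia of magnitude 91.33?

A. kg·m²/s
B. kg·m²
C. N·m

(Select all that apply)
B

moment of inertia has SI base units: kg * m^2

Checking each option against kg * m^2:
  A. kg·m²/s: ✗ does not match
  B. kg·m²: ✓ matches
  C. N·m: ✗ does not match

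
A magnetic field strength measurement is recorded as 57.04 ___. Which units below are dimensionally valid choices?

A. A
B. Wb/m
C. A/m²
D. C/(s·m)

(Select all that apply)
D

magnetic field strength has SI base units: A / m

Checking each option against A / m:
  A. A: ✗ does not match
  B. Wb/m: ✗ does not match
  C. A/m²: ✗ does not match
  D. C/(s·m): ✓ matches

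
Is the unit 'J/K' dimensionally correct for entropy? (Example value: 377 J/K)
Yes

entropy has SI base units: kg * m^2 / (s^2 * K)
J/K reduces to the same SI base units, so it is a valid unit for entropy.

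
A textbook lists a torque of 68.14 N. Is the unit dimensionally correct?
No

torque has SI base units: kg * m^2 / s^2
N does NOT reduce to kg * m^2 / s^2; a valid unit for torque would be e.g. N·m.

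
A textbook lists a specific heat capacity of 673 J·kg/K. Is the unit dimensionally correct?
No

specific heat capacity has SI base units: m^2 / (s^2 * K)
J·kg/K does NOT reduce to m^2 / (s^2 * K); a valid unit for specific heat capacity would be e.g. J/(kg·K).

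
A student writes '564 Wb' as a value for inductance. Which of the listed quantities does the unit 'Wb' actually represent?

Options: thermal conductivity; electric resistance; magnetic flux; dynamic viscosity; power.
magnetic flux

inductance should have units dimensionally equivalent to kg * m^2 / (A^2 * s^2) (e.g. H).
The given unit 'Wb' reduces to kg * m^2 / (A * s^2). Of the listed options, that is the dimensionality of magnetic flux.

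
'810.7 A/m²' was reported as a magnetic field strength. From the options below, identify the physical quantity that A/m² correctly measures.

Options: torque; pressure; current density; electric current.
current density

magnetic field strength should have units dimensionally equivalent to A / m (e.g. A/m).
The given unit 'A/m²' reduces to A / m^2. Of the listed options, that is the dimensionality of current density.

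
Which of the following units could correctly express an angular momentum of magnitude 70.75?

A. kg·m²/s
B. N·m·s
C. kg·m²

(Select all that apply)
A, B

angular momentum has SI base units: kg * m^2 / s

Checking each option against kg * m^2 / s:
  A. kg·m²/s: ✓ matches
  B. N·m·s: ✓ matches
  C. kg·m²: ✗ does not match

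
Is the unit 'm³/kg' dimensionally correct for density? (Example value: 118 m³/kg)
No

density has SI base units: kg / m^3
m³/kg does NOT reduce to kg / m^3; a valid unit for density would be e.g. kg/m³.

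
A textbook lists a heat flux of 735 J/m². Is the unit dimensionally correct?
No

heat flux has SI base units: kg / s^3
J/m² does NOT reduce to kg / s^3; a valid unit for heat flux would be e.g. W/m².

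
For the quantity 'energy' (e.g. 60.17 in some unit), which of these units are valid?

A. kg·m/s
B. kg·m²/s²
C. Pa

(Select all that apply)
B

energy has SI base units: kg * m^2 / s^2

Checking each option against kg * m^2 / s^2:
  A. kg·m/s: ✗ does not match
  B. kg·m²/s²: ✓ matches
  C. Pa: ✗ does not match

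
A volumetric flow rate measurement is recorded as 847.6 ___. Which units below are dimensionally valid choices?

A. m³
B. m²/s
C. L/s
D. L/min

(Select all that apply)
C, D

volumetric flow rate has SI base units: m^3 / s

Checking each option against m^3 / s:
  A. m³: ✗ does not match
  B. m²/s: ✗ does not match
  C. L/s: ✓ matches
  D. L/min: ✓ matches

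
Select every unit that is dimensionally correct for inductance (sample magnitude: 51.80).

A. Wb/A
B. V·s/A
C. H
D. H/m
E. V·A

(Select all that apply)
A, B, C

inductance has SI base units: kg * m^2 / (A^2 * s^2)

Checking each option against kg * m^2 / (A^2 * s^2):
  A. Wb/A: ✓ matches
  B. V·s/A: ✓ matches
  C. H: ✓ matches
  D. H/m: ✗ does not match
  E. V·A: ✗ does not match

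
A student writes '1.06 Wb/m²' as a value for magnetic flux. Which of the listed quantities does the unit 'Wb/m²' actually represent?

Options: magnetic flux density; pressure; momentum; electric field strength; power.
magnetic flux density

magnetic flux should have units dimensionally equivalent to kg * m^2 / (A * s^2) (e.g. Wb).
The given unit 'Wb/m²' reduces to kg / (A * s^2). Of the listed options, that is the dimensionality of magnetic flux density.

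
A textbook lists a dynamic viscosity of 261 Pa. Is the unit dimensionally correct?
No

dynamic viscosity has SI base units: kg / (m * s)
Pa does NOT reduce to kg / (m * s); a valid unit for dynamic viscosity would be e.g. Pa·s.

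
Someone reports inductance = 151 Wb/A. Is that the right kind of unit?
Yes

inductance has SI base units: kg * m^2 / (A^2 * s^2)
Wb/A reduces to the same SI base units, so it is a valid unit for inductance.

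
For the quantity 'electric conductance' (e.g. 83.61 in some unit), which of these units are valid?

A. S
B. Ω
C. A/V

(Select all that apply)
A, C

electric conductance has SI base units: A^2 * s^3 / (kg * m^2)

Checking each option against A^2 * s^3 / (kg * m^2):
  A. S: ✓ matches
  B. Ω: ✗ does not match
  C. A/V: ✓ matches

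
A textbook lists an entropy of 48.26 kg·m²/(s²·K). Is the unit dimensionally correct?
Yes

entropy has SI base units: kg * m^2 / (s^2 * K)
kg·m²/(s²·K) reduces to the same SI base units, so it is a valid unit for entropy.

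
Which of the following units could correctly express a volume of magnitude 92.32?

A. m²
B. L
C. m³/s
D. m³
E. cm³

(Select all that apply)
B, D, E

volume has SI base units: m^3

Checking each option against m^3:
  A. m²: ✗ does not match
  B. L: ✓ matches
  C. m³/s: ✗ does not match
  D. m³: ✓ matches
  E. cm³: ✓ matches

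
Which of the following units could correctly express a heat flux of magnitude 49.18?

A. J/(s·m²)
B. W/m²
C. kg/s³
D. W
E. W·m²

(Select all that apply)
A, B, C

heat flux has SI base units: kg / s^3

Checking each option against kg / s^3:
  A. J/(s·m²): ✓ matches
  B. W/m²: ✓ matches
  C. kg/s³: ✓ matches
  D. W: ✗ does not match
  E. W·m²: ✗ does not match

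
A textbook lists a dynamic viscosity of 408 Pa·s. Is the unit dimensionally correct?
Yes

dynamic viscosity has SI base units: kg / (m * s)
Pa·s reduces to the same SI base units, so it is a valid unit for dynamic viscosity.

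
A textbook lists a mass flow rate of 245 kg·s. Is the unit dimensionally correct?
No

mass flow rate has SI base units: kg / s
kg·s does NOT reduce to kg / s; a valid unit for mass flow rate would be e.g. kg/s.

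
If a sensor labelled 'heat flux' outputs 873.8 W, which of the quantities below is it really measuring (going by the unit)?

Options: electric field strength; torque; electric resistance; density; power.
power

heat flux should have units dimensionally equivalent to kg / s^3 (e.g. W/m²).
The given unit 'W' reduces to kg * m^2 / s^3. Of the listed options, that is the dimensionality of power.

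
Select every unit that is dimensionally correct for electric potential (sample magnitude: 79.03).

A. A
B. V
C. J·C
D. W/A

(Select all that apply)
B, D

electric potential has SI base units: kg * m^2 / (A * s^3)

Checking each option against kg * m^2 / (A * s^3):
  A. A: ✗ does not match
  B. V: ✓ matches
  C. J·C: ✗ does not match
  D. W/A: ✓ matches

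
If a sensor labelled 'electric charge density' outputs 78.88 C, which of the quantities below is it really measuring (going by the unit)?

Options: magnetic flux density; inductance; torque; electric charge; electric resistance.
electric charge

electric charge density should have units dimensionally equivalent to A * s / m^3 (e.g. C/m³).
The given unit 'C' reduces to A * s. Of the listed options, that is the dimensionality of electric charge.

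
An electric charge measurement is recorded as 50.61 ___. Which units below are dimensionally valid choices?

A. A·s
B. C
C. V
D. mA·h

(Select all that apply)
A, B, D

electric charge has SI base units: A * s

Checking each option against A * s:
  A. A·s: ✓ matches
  B. C: ✓ matches
  C. V: ✗ does not match
  D. mA·h: ✓ matches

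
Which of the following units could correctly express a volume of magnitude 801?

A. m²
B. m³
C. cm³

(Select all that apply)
B, C

volume has SI base units: m^3

Checking each option against m^3:
  A. m²: ✗ does not match
  B. m³: ✓ matches
  C. cm³: ✓ matches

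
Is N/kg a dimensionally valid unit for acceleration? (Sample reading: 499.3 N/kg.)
Yes

acceleration has SI base units: m / s^2
N/kg reduces to the same SI base units, so it is a valid unit for acceleration.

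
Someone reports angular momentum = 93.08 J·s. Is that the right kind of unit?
Yes

angular momentum has SI base units: kg * m^2 / s
J·s reduces to the same SI base units, so it is a valid unit for angular momentum.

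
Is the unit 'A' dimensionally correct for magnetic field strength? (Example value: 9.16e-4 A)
No

magnetic field strength has SI base units: A / m
A does NOT reduce to A / m; a valid unit for magnetic field strength would be e.g. A/m.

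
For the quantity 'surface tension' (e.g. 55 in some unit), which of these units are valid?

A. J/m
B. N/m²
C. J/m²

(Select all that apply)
C

surface tension has SI base units: kg / s^2

Checking each option against kg / s^2:
  A. J/m: ✗ does not match
  B. N/m²: ✗ does not match
  C. J/m²: ✓ matches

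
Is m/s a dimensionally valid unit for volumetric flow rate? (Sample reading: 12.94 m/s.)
No

volumetric flow rate has SI base units: m^3 / s
m/s does NOT reduce to m^3 / s; a valid unit for volumetric flow rate would be e.g. m³/s.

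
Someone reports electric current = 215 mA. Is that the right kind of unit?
Yes

electric current has SI base units: A
mA reduces to the same SI base units, so it is a valid unit for electric current.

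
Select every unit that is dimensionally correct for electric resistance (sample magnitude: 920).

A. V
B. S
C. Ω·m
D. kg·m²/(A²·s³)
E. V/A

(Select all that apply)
D, E

electric resistance has SI base units: kg * m^2 / (A^2 * s^3)

Checking each option against kg * m^2 / (A^2 * s^3):
  A. V: ✗ does not match
  B. S: ✗ does not match
  C. Ω·m: ✗ does not match
  D. kg·m²/(A²·s³): ✓ matches
  E. V/A: ✓ matches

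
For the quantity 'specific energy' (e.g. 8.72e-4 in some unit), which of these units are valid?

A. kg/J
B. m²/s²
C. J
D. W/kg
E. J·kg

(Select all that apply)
B

specific energy has SI base units: m^2 / s^2

Checking each option against m^2 / s^2:
  A. kg/J: ✗ does not match
  B. m²/s²: ✓ matches
  C. J: ✗ does not match
  D. W/kg: ✗ does not match
  E. J·kg: ✗ does not match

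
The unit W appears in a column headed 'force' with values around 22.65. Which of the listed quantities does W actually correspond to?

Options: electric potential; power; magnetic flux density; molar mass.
power

force should have units dimensionally equivalent to kg * m / s^2 (e.g. N).
The given unit 'W' reduces to kg * m^2 / s^3. Of the listed options, that is the dimensionality of power.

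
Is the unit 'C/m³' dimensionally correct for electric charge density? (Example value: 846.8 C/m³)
Yes

electric charge density has SI base units: A * s / m^3
C/m³ reduces to the same SI base units, so it is a valid unit for electric charge density.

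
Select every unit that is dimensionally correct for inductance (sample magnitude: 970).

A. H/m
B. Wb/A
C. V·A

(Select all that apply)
B

inductance has SI base units: kg * m^2 / (A^2 * s^2)

Checking each option against kg * m^2 / (A^2 * s^2):
  A. H/m: ✗ does not match
  B. Wb/A: ✓ matches
  C. V·A: ✗ does not match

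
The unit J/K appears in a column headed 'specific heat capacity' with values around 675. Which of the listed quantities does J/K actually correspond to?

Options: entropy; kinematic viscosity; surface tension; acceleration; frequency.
entropy

specific heat capacity should have units dimensionally equivalent to m^2 / (s^2 * K) (e.g. J/(kg·K)).
The given unit 'J/K' reduces to kg * m^2 / (s^2 * K). Of the listed options, that is the dimensionality of entropy.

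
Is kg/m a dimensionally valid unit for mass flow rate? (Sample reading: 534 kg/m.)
No

mass flow rate has SI base units: kg / s
kg/m does NOT reduce to kg / s; a valid unit for mass flow rate would be e.g. kg/s.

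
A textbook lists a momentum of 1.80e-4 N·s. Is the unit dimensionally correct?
Yes

momentum has SI base units: kg * m / s
N·s reduces to the same SI base units, so it is a valid unit for momentum.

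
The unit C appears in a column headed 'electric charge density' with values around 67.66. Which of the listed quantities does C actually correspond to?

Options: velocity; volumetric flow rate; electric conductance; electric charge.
electric charge

electric charge density should have units dimensionally equivalent to A * s / m^3 (e.g. C/m³).
The given unit 'C' reduces to A * s. Of the listed options, that is the dimensionality of electric charge.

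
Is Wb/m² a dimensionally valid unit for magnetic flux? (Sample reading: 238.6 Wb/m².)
No

magnetic flux has SI base units: kg * m^2 / (A * s^2)
Wb/m² does NOT reduce to kg * m^2 / (A * s^2); a valid unit for magnetic flux would be e.g. Wb.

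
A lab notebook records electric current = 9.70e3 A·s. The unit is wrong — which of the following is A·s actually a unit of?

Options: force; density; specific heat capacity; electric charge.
electric charge

electric current should have units dimensionally equivalent to A (e.g. A).
The given unit 'A·s' reduces to A * s. Of the listed options, that is the dimensionality of electric charge.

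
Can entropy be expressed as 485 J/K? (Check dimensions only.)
Yes

entropy has SI base units: kg * m^2 / (s^2 * K)
J/K reduces to the same SI base units, so it is a valid unit for entropy.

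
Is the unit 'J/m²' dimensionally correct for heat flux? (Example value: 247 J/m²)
No

heat flux has SI base units: kg / s^3
J/m² does NOT reduce to kg / s^3; a valid unit for heat flux would be e.g. W/m².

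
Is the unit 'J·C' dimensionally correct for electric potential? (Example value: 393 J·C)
No

electric potential has SI base units: kg * m^2 / (A * s^3)
J·C does NOT reduce to kg * m^2 / (A * s^3); a valid unit for electric potential would be e.g. V.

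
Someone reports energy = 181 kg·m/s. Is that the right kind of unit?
No

energy has SI base units: kg * m^2 / s^2
kg·m/s does NOT reduce to kg * m^2 / s^2; a valid unit for energy would be e.g. J.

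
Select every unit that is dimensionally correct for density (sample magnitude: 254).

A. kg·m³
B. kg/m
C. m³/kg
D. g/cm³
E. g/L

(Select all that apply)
D, E

density has SI base units: kg / m^3

Checking each option against kg / m^3:
  A. kg·m³: ✗ does not match
  B. kg/m: ✗ does not match
  C. m³/kg: ✗ does not match
  D. g/cm³: ✓ matches
  E. g/L: ✓ matches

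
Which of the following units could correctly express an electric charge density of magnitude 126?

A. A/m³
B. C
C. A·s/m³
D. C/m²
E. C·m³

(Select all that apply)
C

electric charge density has SI base units: A * s / m^3

Checking each option against A * s / m^3:
  A. A/m³: ✗ does not match
  B. C: ✗ does not match
  C. A·s/m³: ✓ matches
  D. C/m²: ✗ does not match
  E. C·m³: ✗ does not match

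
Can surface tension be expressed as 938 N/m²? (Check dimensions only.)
No

surface tension has SI base units: kg / s^2
N/m² does NOT reduce to kg / s^2; a valid unit for surface tension would be e.g. N/m.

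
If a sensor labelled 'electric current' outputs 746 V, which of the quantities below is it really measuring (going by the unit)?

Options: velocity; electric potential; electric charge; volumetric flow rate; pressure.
electric potential

electric current should have units dimensionally equivalent to A (e.g. A).
The given unit 'V' reduces to kg * m^2 / (A * s^3). Of the listed options, that is the dimensionality of electric potential.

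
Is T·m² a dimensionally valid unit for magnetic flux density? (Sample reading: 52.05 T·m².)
No

magnetic flux density has SI base units: kg / (A * s^2)
T·m² does NOT reduce to kg / (A * s^2); a valid unit for magnetic flux density would be e.g. T.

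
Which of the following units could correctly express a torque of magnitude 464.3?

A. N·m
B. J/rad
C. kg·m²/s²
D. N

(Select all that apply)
A, B, C

torque has SI base units: kg * m^2 / s^2

Checking each option against kg * m^2 / s^2:
  A. N·m: ✓ matches
  B. J/rad: ✓ matches
  C. kg·m²/s²: ✓ matches
  D. N: ✗ does not match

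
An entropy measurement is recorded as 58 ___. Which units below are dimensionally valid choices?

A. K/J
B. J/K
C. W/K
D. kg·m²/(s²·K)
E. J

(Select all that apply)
B, D

entropy has SI base units: kg * m^2 / (s^2 * K)

Checking each option against kg * m^2 / (s^2 * K):
  A. K/J: ✗ does not match
  B. J/K: ✓ matches
  C. W/K: ✗ does not match
  D. kg·m²/(s²·K): ✓ matches
  E. J: ✗ does not match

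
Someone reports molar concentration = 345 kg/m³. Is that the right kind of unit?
No

molar concentration has SI base units: mol / m^3
kg/m³ does NOT reduce to mol / m^3; a valid unit for molar concentration would be e.g. mol/m³.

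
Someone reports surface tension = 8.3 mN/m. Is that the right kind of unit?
Yes

surface tension has SI base units: kg / s^2
mN/m reduces to the same SI base units, so it is a valid unit for surface tension.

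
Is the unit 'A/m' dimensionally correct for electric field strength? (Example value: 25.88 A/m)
No

electric field strength has SI base units: kg * m / (A * s^3)
A/m does NOT reduce to kg * m / (A * s^3); a valid unit for electric field strength would be e.g. V/m.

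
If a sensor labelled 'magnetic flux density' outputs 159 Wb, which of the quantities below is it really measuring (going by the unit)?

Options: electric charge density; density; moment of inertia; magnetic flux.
magnetic flux

magnetic flux density should have units dimensionally equivalent to kg / (A * s^2) (e.g. T).
The given unit 'Wb' reduces to kg * m^2 / (A * s^2). Of the listed options, that is the dimensionality of magnetic flux.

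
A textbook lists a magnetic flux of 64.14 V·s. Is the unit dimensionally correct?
Yes

magnetic flux has SI base units: kg * m^2 / (A * s^2)
V·s reduces to the same SI base units, so it is a valid unit for magnetic flux.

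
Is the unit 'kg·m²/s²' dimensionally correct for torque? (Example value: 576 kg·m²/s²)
Yes

torque has SI base units: kg * m^2 / s^2
kg·m²/s² reduces to the same SI base units, so it is a valid unit for torque.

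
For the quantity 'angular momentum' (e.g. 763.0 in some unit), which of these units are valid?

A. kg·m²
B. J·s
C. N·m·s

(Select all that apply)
B, C

angular momentum has SI base units: kg * m^2 / s

Checking each option against kg * m^2 / s:
  A. kg·m²: ✗ does not match
  B. J·s: ✓ matches
  C. N·m·s: ✓ matches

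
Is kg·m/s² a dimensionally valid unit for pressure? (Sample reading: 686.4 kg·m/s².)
No

pressure has SI base units: kg / (m * s^2)
kg·m/s² does NOT reduce to kg / (m * s^2); a valid unit for pressure would be e.g. Pa.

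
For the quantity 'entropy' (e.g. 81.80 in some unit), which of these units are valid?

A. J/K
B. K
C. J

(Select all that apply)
A

entropy has SI base units: kg * m^2 / (s^2 * K)

Checking each option against kg * m^2 / (s^2 * K):
  A. J/K: ✓ matches
  B. K: ✗ does not match
  C. J: ✗ does not match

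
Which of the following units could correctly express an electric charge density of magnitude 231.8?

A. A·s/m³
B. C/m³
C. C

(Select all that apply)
A, B

electric charge density has SI base units: A * s / m^3

Checking each option against A * s / m^3:
  A. A·s/m³: ✓ matches
  B. C/m³: ✓ matches
  C. C: ✗ does not match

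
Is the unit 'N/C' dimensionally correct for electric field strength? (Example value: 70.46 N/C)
Yes

electric field strength has SI base units: kg * m / (A * s^3)
N/C reduces to the same SI base units, so it is a valid unit for electric field strength.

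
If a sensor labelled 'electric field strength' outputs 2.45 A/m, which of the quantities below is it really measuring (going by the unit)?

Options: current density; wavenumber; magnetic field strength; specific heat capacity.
magnetic field strength

electric field strength should have units dimensionally equivalent to kg * m / (A * s^3) (e.g. V/m).
The given unit 'A/m' reduces to A / m. Of the listed options, that is the dimensionality of magnetic field strength.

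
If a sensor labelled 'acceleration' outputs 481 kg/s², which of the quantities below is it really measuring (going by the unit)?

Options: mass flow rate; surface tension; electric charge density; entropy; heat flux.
surface tension

acceleration should have units dimensionally equivalent to m / s^2 (e.g. m/s²).
The given unit 'kg/s²' reduces to kg / s^2. Of the listed options, that is the dimensionality of surface tension.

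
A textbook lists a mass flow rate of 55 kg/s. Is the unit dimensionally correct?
Yes

mass flow rate has SI base units: kg / s
kg/s reduces to the same SI base units, so it is a valid unit for mass flow rate.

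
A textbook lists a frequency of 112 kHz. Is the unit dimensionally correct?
Yes

frequency has SI base units: 1 / s
kHz reduces to the same SI base units, so it is a valid unit for frequency.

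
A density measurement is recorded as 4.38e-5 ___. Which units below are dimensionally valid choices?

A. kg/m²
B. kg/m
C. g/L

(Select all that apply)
C

density has SI base units: kg / m^3

Checking each option against kg / m^3:
  A. kg/m²: ✗ does not match
  B. kg/m: ✗ does not match
  C. g/L: ✓ matches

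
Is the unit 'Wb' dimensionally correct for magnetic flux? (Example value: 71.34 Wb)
Yes

magnetic flux has SI base units: kg * m^2 / (A * s^2)
Wb reduces to the same SI base units, so it is a valid unit for magnetic flux.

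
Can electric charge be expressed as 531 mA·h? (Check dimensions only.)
Yes

electric charge has SI base units: A * s
mA·h reduces to the same SI base units, so it is a valid unit for electric charge.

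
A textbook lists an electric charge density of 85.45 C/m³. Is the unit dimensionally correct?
Yes

electric charge density has SI base units: A * s / m^3
C/m³ reduces to the same SI base units, so it is a valid unit for electric charge density.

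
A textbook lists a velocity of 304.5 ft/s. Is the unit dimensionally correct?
Yes

velocity has SI base units: m / s
ft/s reduces to the same SI base units, so it is a valid unit for velocity.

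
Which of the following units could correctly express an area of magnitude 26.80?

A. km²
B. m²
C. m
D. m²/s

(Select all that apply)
A, B

area has SI base units: m^2

Checking each option against m^2:
  A. km²: ✓ matches
  B. m²: ✓ matches
  C. m: ✗ does not match
  D. m²/s: ✗ does not match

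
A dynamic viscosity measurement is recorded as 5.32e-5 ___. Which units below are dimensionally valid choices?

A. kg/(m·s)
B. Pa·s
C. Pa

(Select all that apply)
A, B

dynamic viscosity has SI base units: kg / (m * s)

Checking each option against kg / (m * s):
  A. kg/(m·s): ✓ matches
  B. Pa·s: ✓ matches
  C. Pa: ✗ does not match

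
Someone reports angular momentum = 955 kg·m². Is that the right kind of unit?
No

angular momentum has SI base units: kg * m^2 / s
kg·m² does NOT reduce to kg * m^2 / s; a valid unit for angular momentum would be e.g. kg·m²/s.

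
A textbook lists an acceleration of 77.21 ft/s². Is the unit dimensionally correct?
Yes

acceleration has SI base units: m / s^2
ft/s² reduces to the same SI base units, so it is a valid unit for acceleration.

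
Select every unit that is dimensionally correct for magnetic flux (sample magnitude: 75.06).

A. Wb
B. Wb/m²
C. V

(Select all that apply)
A

magnetic flux has SI base units: kg * m^2 / (A * s^2)

Checking each option against kg * m^2 / (A * s^2):
  A. Wb: ✓ matches
  B. Wb/m²: ✗ does not match
  C. V: ✗ does not match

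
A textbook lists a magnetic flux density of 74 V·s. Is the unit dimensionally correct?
No

magnetic flux density has SI base units: kg / (A * s^2)
V·s does NOT reduce to kg / (A * s^2); a valid unit for magnetic flux density would be e.g. T.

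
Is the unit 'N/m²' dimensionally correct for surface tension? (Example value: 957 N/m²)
No

surface tension has SI base units: kg / s^2
N/m² does NOT reduce to kg / s^2; a valid unit for surface tension would be e.g. N/m.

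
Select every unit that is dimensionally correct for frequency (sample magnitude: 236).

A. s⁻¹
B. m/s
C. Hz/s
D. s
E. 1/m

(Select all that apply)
A

frequency has SI base units: 1 / s

Checking each option against 1 / s:
  A. s⁻¹: ✓ matches
  B. m/s: ✗ does not match
  C. Hz/s: ✗ does not match
  D. s: ✗ does not match
  E. 1/m: ✗ does not match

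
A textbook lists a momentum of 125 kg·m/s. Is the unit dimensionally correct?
Yes

momentum has SI base units: kg * m / s
kg·m/s reduces to the same SI base units, so it is a valid unit for momentum.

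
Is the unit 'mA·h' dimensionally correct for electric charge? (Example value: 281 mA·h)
Yes

electric charge has SI base units: A * s
mA·h reduces to the same SI base units, so it is a valid unit for electric charge.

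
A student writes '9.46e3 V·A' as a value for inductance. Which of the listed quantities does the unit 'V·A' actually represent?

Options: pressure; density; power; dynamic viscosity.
power

inductance should have units dimensionally equivalent to kg * m^2 / (A^2 * s^2) (e.g. H).
The given unit 'V·A' reduces to kg * m^2 / s^3. Of the listed options, that is the dimensionality of power.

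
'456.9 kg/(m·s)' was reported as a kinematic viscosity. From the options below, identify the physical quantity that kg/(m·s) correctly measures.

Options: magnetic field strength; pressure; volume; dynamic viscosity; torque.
dynamic viscosity

kinematic viscosity should have units dimensionally equivalent to m^2 / s (e.g. m²/s).
The given unit 'kg/(m·s)' reduces to kg / (m * s). Of the listed options, that is the dimensionality of dynamic viscosity.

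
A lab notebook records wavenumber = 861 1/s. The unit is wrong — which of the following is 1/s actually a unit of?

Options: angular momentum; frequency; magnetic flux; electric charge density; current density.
frequency

wavenumber should have units dimensionally equivalent to 1 / m (e.g. 1/m).
The given unit '1/s' reduces to 1 / s. Of the listed options, that is the dimensionality of frequency.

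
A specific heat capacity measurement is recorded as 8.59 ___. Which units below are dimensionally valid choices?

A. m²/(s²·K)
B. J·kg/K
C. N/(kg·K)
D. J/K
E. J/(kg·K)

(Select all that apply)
A, E

specific heat capacity has SI base units: m^2 / (s^2 * K)

Checking each option against m^2 / (s^2 * K):
  A. m²/(s²·K): ✓ matches
  B. J·kg/K: ✗ does not match
  C. N/(kg·K): ✗ does not match
  D. J/K: ✗ does not match
  E. J/(kg·K): ✓ matches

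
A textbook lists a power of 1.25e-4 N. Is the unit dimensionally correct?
No

power has SI base units: kg * m^2 / s^3
N does NOT reduce to kg * m^2 / s^3; a valid unit for power would be e.g. W.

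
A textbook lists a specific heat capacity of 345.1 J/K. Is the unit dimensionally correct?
No

specific heat capacity has SI base units: m^2 / (s^2 * K)
J/K does NOT reduce to m^2 / (s^2 * K); a valid unit for specific heat capacity would be e.g. J/(kg·K).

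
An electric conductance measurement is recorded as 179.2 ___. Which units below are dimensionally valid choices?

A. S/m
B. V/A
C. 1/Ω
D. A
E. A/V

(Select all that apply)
C, E

electric conductance has SI base units: A^2 * s^3 / (kg * m^2)

Checking each option against A^2 * s^3 / (kg * m^2):
  A. S/m: ✗ does not match
  B. V/A: ✗ does not match
  C. 1/Ω: ✓ matches
  D. A: ✗ does not match
  E. A/V: ✓ matches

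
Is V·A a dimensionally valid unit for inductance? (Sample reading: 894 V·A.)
No

inductance has SI base units: kg * m^2 / (A^2 * s^2)
V·A does NOT reduce to kg * m^2 / (A^2 * s^2); a valid unit for inductance would be e.g. H.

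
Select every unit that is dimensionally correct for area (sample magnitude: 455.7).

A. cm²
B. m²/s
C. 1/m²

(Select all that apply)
A

area has SI base units: m^2

Checking each option against m^2:
  A. cm²: ✓ matches
  B. m²/s: ✗ does not match
  C. 1/m²: ✗ does not match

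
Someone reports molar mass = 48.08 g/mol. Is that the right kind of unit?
Yes

molar mass has SI base units: kg / mol
g/mol reduces to the same SI base units, so it is a valid unit for molar mass.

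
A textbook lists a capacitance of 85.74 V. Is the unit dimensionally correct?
No

capacitance has SI base units: A^2 * s^4 / (kg * m^2)
V does NOT reduce to A^2 * s^4 / (kg * m^2); a valid unit for capacitance would be e.g. F.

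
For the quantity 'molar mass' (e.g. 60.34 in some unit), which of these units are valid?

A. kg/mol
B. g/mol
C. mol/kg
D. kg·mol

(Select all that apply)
A, B

molar mass has SI base units: kg / mol

Checking each option against kg / mol:
  A. kg/mol: ✓ matches
  B. g/mol: ✓ matches
  C. mol/kg: ✗ does not match
  D. kg·mol: ✗ does not match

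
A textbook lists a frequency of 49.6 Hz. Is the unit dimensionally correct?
Yes

frequency has SI base units: 1 / s
Hz reduces to the same SI base units, so it is a valid unit for frequency.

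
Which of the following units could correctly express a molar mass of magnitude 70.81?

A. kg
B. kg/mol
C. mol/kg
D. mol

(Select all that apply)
B

molar mass has SI base units: kg / mol

Checking each option against kg / mol:
  A. kg: ✗ does not match
  B. kg/mol: ✓ matches
  C. mol/kg: ✗ does not match
  D. mol: ✗ does not match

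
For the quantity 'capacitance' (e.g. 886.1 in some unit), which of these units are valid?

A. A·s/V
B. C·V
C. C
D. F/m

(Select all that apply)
A

capacitance has SI base units: A^2 * s^4 / (kg * m^2)

Checking each option against A^2 * s^4 / (kg * m^2):
  A. A·s/V: ✓ matches
  B. C·V: ✗ does not match
  C. C: ✗ does not match
  D. F/m: ✗ does not match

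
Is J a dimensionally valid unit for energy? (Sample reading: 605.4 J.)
Yes

energy has SI base units: kg * m^2 / s^2
J reduces to the same SI base units, so it is a valid unit for energy.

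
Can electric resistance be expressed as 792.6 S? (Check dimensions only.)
No

electric resistance has SI base units: kg * m^2 / (A^2 * s^3)
S does NOT reduce to kg * m^2 / (A^2 * s^3); a valid unit for electric resistance would be e.g. Ω.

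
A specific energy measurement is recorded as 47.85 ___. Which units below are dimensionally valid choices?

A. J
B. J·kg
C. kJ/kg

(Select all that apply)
C

specific energy has SI base units: m^2 / s^2

Checking each option against m^2 / s^2:
  A. J: ✗ does not match
  B. J·kg: ✗ does not match
  C. kJ/kg: ✓ matches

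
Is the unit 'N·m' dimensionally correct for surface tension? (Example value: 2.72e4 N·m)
No

surface tension has SI base units: kg / s^2
N·m does NOT reduce to kg / s^2; a valid unit for surface tension would be e.g. N/m.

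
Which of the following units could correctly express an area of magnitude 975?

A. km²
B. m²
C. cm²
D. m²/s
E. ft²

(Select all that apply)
A, B, C, E

area has SI base units: m^2

Checking each option against m^2:
  A. km²: ✓ matches
  B. m²: ✓ matches
  C. cm²: ✓ matches
  D. m²/s: ✗ does not match
  E. ft²: ✓ matches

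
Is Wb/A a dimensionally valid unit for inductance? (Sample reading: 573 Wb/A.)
Yes

inductance has SI base units: kg * m^2 / (A^2 * s^2)
Wb/A reduces to the same SI base units, so it is a valid unit for inductance.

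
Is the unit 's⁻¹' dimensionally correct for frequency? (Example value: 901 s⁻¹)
Yes

frequency has SI base units: 1 / s
s⁻¹ reduces to the same SI base units, so it is a valid unit for frequency.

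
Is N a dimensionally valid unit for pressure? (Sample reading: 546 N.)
No

pressure has SI base units: kg / (m * s^2)
N does NOT reduce to kg / (m * s^2); a valid unit for pressure would be e.g. Pa.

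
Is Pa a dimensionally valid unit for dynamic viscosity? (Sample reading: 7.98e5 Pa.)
No

dynamic viscosity has SI base units: kg / (m * s)
Pa does NOT reduce to kg / (m * s); a valid unit for dynamic viscosity would be e.g. Pa·s.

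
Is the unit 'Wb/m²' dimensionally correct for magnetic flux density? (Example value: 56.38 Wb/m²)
Yes

magnetic flux density has SI base units: kg / (A * s^2)
Wb/m² reduces to the same SI base units, so it is a valid unit for magnetic flux density.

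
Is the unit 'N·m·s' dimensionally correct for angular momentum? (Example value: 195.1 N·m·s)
Yes

angular momentum has SI base units: kg * m^2 / s
N·m·s reduces to the same SI base units, so it is a valid unit for angular momentum.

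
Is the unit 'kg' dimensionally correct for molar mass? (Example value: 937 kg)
No

molar mass has SI base units: kg / mol
kg does NOT reduce to kg / mol; a valid unit for molar mass would be e.g. kg/mol.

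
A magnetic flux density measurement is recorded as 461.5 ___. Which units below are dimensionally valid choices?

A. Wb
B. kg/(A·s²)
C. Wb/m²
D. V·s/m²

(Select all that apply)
B, C, D

magnetic flux density has SI base units: kg / (A * s^2)

Checking each option against kg / (A * s^2):
  A. Wb: ✗ does not match
  B. kg/(A·s²): ✓ matches
  C. Wb/m²: ✓ matches
  D. V·s/m²: ✓ matches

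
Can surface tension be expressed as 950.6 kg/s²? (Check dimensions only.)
Yes

surface tension has SI base units: kg / s^2
kg/s² reduces to the same SI base units, so it is a valid unit for surface tension.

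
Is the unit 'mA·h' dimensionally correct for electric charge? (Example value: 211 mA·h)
Yes

electric charge has SI base units: A * s
mA·h reduces to the same SI base units, so it is a valid unit for electric charge.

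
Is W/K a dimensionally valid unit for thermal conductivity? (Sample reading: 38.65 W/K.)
No

thermal conductivity has SI base units: kg * m / (s^3 * K)
W/K does NOT reduce to kg * m / (s^3 * K); a valid unit for thermal conductivity would be e.g. W/(m·K).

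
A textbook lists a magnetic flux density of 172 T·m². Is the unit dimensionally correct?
No

magnetic flux density has SI base units: kg / (A * s^2)
T·m² does NOT reduce to kg / (A * s^2); a valid unit for magnetic flux density would be e.g. T.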